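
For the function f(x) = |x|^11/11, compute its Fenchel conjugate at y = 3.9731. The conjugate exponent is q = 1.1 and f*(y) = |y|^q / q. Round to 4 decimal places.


The conjugate exponent q satisfies 1/p + 1/q = 1.
p = 11, so q = 11/(11 - 1) = 1.1
|y|^q = 3.9731^1.1 = 4.5608
f*(3.9731) = 4.5608 / 1.1 = 4.1462


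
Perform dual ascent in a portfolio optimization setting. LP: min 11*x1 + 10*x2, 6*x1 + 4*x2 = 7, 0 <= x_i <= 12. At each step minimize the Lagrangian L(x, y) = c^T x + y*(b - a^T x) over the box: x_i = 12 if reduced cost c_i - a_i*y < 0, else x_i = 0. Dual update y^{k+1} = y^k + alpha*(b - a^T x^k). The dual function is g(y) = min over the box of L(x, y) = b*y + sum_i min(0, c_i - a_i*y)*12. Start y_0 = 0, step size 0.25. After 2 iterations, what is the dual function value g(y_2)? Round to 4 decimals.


Dual ascent for LP: min 11*x1 + 10*x2, 6*x1 + 4*x2 = 7, 0 <= x_i <= 12
Step 1: y^k = 0.0, reduced costs: (11.0, 10.0)
  x^k = (0.0, 0.0), subgradient = b - a^T x = 7.0
  y^{k+1} = 0.0 + 0.25*7.0 = 1.75
Step 2: y^k = 1.75, reduced costs: (0.5, 3.0)
  x^k = (0.0, 0.0), subgradient = b - a^T x = 7.0
  y^{k+1} = 1.75 + 0.25*7.0 = 3.5
Dual objective at y_2 = 3.5: reduced costs (-10.0, -4.0), box minimizer x = (12.0, 12.0)
g(y_2) = b*y + (c1 - a1*y)*x1 + (c2 - a2*y)*x2 = 7*3.5 + (-10.0)*12.0 + (-4.0)*12.0 = 24.5 - 120.0 - 48.0 = -143.5


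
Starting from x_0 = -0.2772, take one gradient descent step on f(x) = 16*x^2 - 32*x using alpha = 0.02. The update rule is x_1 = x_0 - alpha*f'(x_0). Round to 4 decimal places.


We compute the gradient at x_0 and apply the update.
f'(x) = 32*x - 32
f'(-0.2772) = 32*-0.2772 - 32 = -40.8704
x_1 = -0.2772 - 0.02*-40.8704 = 0.5402


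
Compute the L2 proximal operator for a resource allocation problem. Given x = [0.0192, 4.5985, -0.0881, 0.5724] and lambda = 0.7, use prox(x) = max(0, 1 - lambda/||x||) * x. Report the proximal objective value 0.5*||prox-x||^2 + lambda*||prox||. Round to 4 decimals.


Step 1: Compute ||x||.
||x|| = 4.6349
Step 2: Compute scaling factor.
scale = max(0, 1 - 0.7/4.6349) = 0.849
Step 3: prox(x) = [0.0163, 3.904, -0.0748, 0.486]
||prox(x)|| = 3.9349
Step 4: Proximal objective.
0.5*||prox-x||^2 = 0.245
lambda*||prox|| = 2.7544
Total = 2.9994


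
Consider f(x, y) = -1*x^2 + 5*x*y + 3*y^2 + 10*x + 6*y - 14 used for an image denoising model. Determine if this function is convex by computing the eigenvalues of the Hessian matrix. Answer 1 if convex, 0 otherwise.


The Hessian of f(x,y) = -1*x^2 + 5*x*y + 3*y^2 + 10*x + 6*y - 14 is:
H = [[-2, 5], [5, 6]]
Trace = -2 + 6 = 4
Determinant = -2*6 - (5)^2 = -37
Discriminant = (4)^2 - 4*-37 = 164.0
Eigenvalues: lambda_1 = -4.4031, lambda_2 = 8.4031
The function is not convex.

0


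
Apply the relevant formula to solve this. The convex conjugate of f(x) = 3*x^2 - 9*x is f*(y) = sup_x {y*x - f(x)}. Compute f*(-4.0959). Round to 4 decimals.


f*(y) = sup_x {y*x - a*x^2 - b*x} = sup_x {(y-b)*x - a*x^2}
FOC: (y - b) - 2a*x = 0 => x* = (y - b)/(2a)
x* = (-4.0959 + 9)/(2*3) = 0.8174
f*(-4.0959) = (y-b)^2/(4a) = (-4.0959 + 9)^2/(4*3)
= 24.0502/12 = 2.0042


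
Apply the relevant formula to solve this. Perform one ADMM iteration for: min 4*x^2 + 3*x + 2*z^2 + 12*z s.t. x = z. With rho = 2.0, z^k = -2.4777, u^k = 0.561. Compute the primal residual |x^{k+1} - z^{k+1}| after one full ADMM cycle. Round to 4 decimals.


ADMM iteration with rho = 2.0, z^k = -2.4777, u^k = 0.561
Step 1: x-update.
Minimize 4*x^2 + 3*x + (2.0/2)*(x + 2.4777 + 0.561)^2
FOC: (2*4 + 2.0)*x = -3 + 2.0*(-2.4777 - 0.561)
x^{k+1} = -0.9077
Step 2: z-update.
Minimize 2*z^2 + 12*z + (2.0/2)*(-0.9077 - z + 0.561)^2
FOC: (2*2 + 2.0)*z = -12 + 2.0*(-0.9077 + 0.561)
z^{k+1} = -2.1156
Step 3: u-update.
u^{k+1} = 0.561 - 0.9077 + 2.1156 = 1.7688
Step 4: Primal residual = |-0.9077 + 2.1156| = 1.2078


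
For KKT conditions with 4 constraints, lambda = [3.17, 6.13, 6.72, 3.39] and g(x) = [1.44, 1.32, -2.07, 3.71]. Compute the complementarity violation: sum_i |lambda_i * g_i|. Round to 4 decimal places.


KKT complementary slackness check:
lambda_1 * g_1 = 3.17 * 1.44 = 4.5648
lambda_2 * g_2 = 6.13 * 1.32 = 8.0916
lambda_3 * g_3 = 6.72 * -2.07 = -13.9104
lambda_4 * g_4 = 3.39 * 3.71 = 12.5769
Total violation = 4.5648 + 8.0916 + 13.9104 + 12.5769 = 39.1437


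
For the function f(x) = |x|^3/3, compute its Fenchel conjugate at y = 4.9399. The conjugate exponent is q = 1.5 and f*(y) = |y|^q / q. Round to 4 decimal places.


The conjugate exponent q satisfies 1/p + 1/q = 1.
p = 3, so q = 3/(3 - 1) = 1.5
|y|^q = 4.9399^1.5 = 10.9794
f*(4.9399) = 10.9794 / 1.5 = 7.3196


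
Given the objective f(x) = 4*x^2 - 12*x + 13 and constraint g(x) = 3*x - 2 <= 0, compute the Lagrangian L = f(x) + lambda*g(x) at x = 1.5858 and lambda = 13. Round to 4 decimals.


Step 1: Evaluate f(x).
f(1.5858) = 4*1.5858^2 - 12*1.5858 + 13 = 4.0294
Step 2: Evaluate g(x).
g(1.5858) = 3*1.5858 - 2 = 2.7574
Step 3: Compute Lagrangian.
L = 4.0294 + 13*2.7574 = 39.8756


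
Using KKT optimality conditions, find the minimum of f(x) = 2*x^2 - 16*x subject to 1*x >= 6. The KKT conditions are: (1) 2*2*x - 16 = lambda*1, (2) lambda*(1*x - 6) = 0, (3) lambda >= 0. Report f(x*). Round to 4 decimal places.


Step 1: Try lambda = 0 (constraint inactive).
x_unc = 16/(2*2) = 4.0
Check: 1*4.0 = 4.0 < 6 -- violated!
Step 2: Constraint must be active: 1*x = 6
x* = 6/1 = 6.0
lambda = (2*2*6.0 - 16)/1 = 8.0
Step 3: Compute optimal value.
f(x*) = 2*6.0^2 - 16*6.0 = -24.0


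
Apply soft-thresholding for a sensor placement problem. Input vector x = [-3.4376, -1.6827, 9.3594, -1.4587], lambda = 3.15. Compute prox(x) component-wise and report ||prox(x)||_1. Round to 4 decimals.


Soft-thresholding with lambda = 3.15:
prox(-3.4376) = sign(-3.4376)*max(|-3.4376| - 3.15, 0) = -0.2876
prox(-1.6827) = sign(-1.6827)*max(|-1.6827| - 3.15, 0) = 0.0
prox(9.3594) = sign(9.3594)*max(|9.3594| - 3.15, 0) = 6.2094
prox(-1.4587) = sign(-1.4587)*max(|-1.4587| - 3.15, 0) = 0.0
prox(x) = [-0.2876, 0.0, 6.2094, 0.0]
||prox(x)||_1 = 0.2876 + 0.0 + 6.2094 + 0.0 = 6.497


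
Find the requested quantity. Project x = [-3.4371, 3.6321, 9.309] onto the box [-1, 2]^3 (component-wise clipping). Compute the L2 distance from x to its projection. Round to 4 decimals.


Project each component onto [-1, 2].
clip(-3.4371) = -1.0, clip(3.6321) = 2.0, clip(9.309) = 2.0
Projection = [-1.0, 2.0, 2.0]
Squared diffs: [5.9395, 2.6638, 53.4215]
Distance = sqrt(62.0248) = 7.8756


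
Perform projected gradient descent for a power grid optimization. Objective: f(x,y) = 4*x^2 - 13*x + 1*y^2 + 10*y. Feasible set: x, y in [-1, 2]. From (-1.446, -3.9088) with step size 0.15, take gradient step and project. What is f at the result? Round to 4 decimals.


Step 1: Compute gradient at (-1.446, -3.9088).
grad_x = 2*4*-1.446 - 13 = -24.568
grad_y = 2*1*-3.9088 + 10 = 2.1824
Step 2: Gradient step.
x_raw = -1.446 - 0.15*-24.568 = 2.2392
y_raw = -3.9088 - 0.15*2.1824 = -4.2362
Step 3: Project onto [-1, 2].
x_proj = clip(2.2392) = 2.0
y_proj = clip(-4.2362) = -1.0
Step 4: Evaluate f.
f(2.0, -1.0) = -19.0


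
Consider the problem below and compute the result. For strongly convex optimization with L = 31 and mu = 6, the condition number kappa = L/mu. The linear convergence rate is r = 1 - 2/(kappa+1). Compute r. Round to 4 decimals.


Step 1: Compute the condition number.
kappa = L/mu = 31/6 = 5.1667
Step 2: Compute the convergence rate.
r = 1 - 2/(kappa + 1) = 1 - 2*mu/(L + mu) = (L - mu)/(L + mu) = 25/37 = 0.6757


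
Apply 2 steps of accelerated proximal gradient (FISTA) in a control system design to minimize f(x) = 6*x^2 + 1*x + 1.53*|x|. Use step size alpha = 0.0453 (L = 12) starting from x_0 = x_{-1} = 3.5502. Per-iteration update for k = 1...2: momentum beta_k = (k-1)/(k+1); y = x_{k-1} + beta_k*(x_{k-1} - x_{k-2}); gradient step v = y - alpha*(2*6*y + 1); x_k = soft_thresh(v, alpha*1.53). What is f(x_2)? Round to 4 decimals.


FISTA on f(x) = 6*x^2 + 1*x + 1.53*|x|
L = 12, alpha = 0.0453
Iteration 1: beta = 0.0, y = 3.5502 + 0.0*(3.5502 - 3.5502) = 3.5502
  grad(y) = 43.6024, v = y - alpha*grad = 1.575
  prox(v) = soft_thresh(1.575, 0.0693) = 1.5057
Iteration 2: beta = 0.3333, y = 1.5057 + 0.3333*(1.5057 - 3.5502) = 0.8242
  grad(y) = 10.8904, v = y - alpha*grad = 0.3309
  prox(v) = soft_thresh(0.3309, 0.0693) = 0.2616
f(x_2) = 6*0.2616^2 + 1*0.2616 + 1.53*|0.2616| = 1.0722


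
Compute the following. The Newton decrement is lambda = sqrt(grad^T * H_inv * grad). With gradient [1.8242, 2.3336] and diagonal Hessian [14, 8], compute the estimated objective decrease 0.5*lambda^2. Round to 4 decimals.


Step 1: H is diagonal, so H^(-1) * g = [0.1303, 0.2917].
Step 2: g^T H^(-1) g = sum_i g_i^2 / H_ii
  = (1.8242)^2/14 + (2.3336)^2/8
  = 0.2377 + 0.6807 = 0.9184
Step 3: Objective decrease = 0.5 * g^T H^(-1) g = 0.4592


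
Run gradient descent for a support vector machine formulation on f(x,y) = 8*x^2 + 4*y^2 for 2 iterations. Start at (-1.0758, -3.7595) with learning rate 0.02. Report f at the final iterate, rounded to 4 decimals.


Gradient descent on f(x,y) = 8*x^2 + 4*y^2.
Starting point: (-1.0758, -3.7595), alpha = 0.02
Step 1: grad_x = 2*8*-1.0758 = -17.2128, grad_y = 2*4*-3.7595 = -30.076
  x_1 = -1.0758 - 0.02*-17.2128 = -0.7315
  y_1 = -3.7595 - 0.02*-30.076 = -3.158
Step 2: grad_x = 2*8*-0.7315 = -11.7047, grad_y = 2*4*-3.158 = -25.2638
  x_2 = -0.7315 - 0.02*-11.7047 = -0.4974
  y_2 = -3.158 - 0.02*-25.2638 = -2.6527
f(-0.4974, -2.6527) = 8*(-0.4974)^2 + 4*(-2.6527)^2 = 30.127


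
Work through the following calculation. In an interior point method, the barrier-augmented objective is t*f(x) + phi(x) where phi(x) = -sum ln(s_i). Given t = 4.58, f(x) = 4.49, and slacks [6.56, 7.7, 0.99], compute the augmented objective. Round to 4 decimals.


Step 1: Compute log-barrier.
ln values: [1.881, 2.0412, -0.0101]
phi = -(1.881 + 2.0412 - 0.0101) = -3.9122
Step 2: Compute augmented objective.
t*f(x) = 4.58*4.49 = 20.5642
Total = 20.5642 - 3.9122 = 16.652


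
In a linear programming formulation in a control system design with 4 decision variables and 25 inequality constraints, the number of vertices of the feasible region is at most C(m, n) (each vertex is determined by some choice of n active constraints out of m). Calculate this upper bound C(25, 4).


Each vertex corresponds to some choice of n active constraints out of m, so the number of vertices is at most C(m, n) = m! / (n!(m-n)!).
m = 25, n = 4
Numerator: 25 * 24 * 23 * 22
Denominator: 4! = 24
C(25, 4) = 12650


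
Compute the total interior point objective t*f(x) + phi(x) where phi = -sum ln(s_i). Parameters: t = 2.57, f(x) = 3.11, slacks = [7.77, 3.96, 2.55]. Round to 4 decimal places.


Step 1: Compute log-barrier.
ln values: [2.0503, 1.3762, 0.9361]
phi = -(2.0503 + 1.3762 + 0.9361) = -4.3626
Step 2: Compute augmented objective.
t*f(x) = 2.57*3.11 = 7.9927
Total = 7.9927 - 4.3626 = 3.6301


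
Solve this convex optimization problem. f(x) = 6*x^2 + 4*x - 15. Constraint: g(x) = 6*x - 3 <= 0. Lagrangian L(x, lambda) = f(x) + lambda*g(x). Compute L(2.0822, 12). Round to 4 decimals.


Step 1: Evaluate f(x).
f(2.0822) = 6*2.0822^2 + 4*2.0822 - 15 = 19.3421
Step 2: Evaluate g(x).
g(2.0822) = 6*2.0822 - 3 = 9.4932
Step 3: Compute Lagrangian.
L = 19.3421 + 12*9.4932 = 133.2605


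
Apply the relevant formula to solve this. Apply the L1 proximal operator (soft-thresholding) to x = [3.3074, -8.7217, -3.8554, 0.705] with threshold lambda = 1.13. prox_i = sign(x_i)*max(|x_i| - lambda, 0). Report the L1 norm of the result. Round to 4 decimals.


Soft-thresholding with lambda = 1.13:
prox(3.3074) = sign(3.3074)*max(|3.3074| - 1.13, 0) = 2.1774
prox(-8.7217) = sign(-8.7217)*max(|-8.7217| - 1.13, 0) = -7.5917
prox(-3.8554) = sign(-3.8554)*max(|-3.8554| - 1.13, 0) = -2.7254
prox(0.705) = sign(0.705)*max(|0.705| - 1.13, 0) = 0.0
prox(x) = [2.1774, -7.5917, -2.7254, 0.0]
||prox(x)||_1 = 2.1774 + 7.5917 + 2.7254 + 0.0 = 12.4945


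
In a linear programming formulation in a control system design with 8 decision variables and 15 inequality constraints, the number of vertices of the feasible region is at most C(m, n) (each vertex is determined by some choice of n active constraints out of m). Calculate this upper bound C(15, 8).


Each vertex corresponds to some choice of n active constraints out of m, so the number of vertices is at most C(m, n) = m! / (n!(m-n)!).
m = 15, n = 8
Numerator: 15 * 14 * 13 * 12 * 11 * 10 * 9 * 8
Denominator: 8! = 40320
C(15, 8) = 6435


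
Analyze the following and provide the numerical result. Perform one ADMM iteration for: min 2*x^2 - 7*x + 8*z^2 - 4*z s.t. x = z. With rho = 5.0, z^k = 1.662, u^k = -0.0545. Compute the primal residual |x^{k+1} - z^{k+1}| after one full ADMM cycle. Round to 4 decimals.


ADMM iteration with rho = 5.0, z^k = 1.662, u^k = -0.0545
Step 1: x-update.
Minimize 2*x^2 - 7*x + (5.0/2)*(x - 1.662 - 0.0545)^2
FOC: (2*2 + 5.0)*x = 7 + 5.0*(1.662 + 0.0545)
x^{k+1} = 1.7314
Step 2: z-update.
Minimize 8*z^2 - 4*z + (5.0/2)*(1.7314 - z - 0.0545)^2
FOC: (2*8 + 5.0)*z = 4 + 5.0*(1.7314 - 0.0545)
z^{k+1} = 0.5897
Step 3: u-update.
u^{k+1} = -0.0545 + 1.7314 - 0.5897 = 1.0872
Step 4: Primal residual = |1.7314 - 0.5897| = 1.1417


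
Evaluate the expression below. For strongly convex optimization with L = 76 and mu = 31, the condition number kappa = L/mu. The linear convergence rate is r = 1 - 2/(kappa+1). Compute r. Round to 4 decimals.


Step 1: Compute the condition number.
kappa = L/mu = 76/31 = 2.4516
Step 2: Compute the convergence rate.
r = 1 - 2/(kappa + 1) = 1 - 2*mu/(L + mu) = (L - mu)/(L + mu) = 45/107 = 0.4206


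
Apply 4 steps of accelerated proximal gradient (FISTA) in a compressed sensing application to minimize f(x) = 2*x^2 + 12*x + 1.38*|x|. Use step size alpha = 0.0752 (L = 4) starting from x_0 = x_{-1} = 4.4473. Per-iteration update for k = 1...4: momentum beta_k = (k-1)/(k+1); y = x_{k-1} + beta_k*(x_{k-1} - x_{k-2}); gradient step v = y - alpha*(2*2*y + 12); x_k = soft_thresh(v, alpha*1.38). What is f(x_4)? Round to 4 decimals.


FISTA on f(x) = 2*x^2 + 12*x + 1.38*|x|
L = 4, alpha = 0.0752
Iteration 1: beta = 0.0, y = 4.4473 + 0.0*(4.4473 - 4.4473) = 4.4473
  grad(y) = 29.7892, v = y - alpha*grad = 2.2072
  prox(v) = soft_thresh(2.2072, 0.1038) = 2.1034
Iteration 2: beta = 0.3333, y = 2.1034 + 0.3333*(2.1034 - 4.4473) = 1.3221
  grad(y) = 17.2883, v = y - alpha*grad = 0.022
  prox(v) = soft_thresh(0.022, 0.1038) = 0.0
Iteration 3: beta = 0.5, y = 0.0 + 0.5*(0.0 - 2.1034) = -1.0517
  grad(y) = 7.7932, v = y - alpha*grad = -1.6377
  prox(v) = soft_thresh(-1.6377, 0.1038) = -1.534
Iteration 4: beta = 0.6, y = -1.534 + 0.6*(-1.534 - 0.0) = -2.4543
  grad(y) = 2.1826, v = y - alpha*grad = -2.6185
  prox(v) = soft_thresh(-2.6185, 0.1038) = -2.5147
f(x_4) = 2*(-2.5147)^2 + 12*(-2.5147) + 1.38*|-2.5147| = -14.0587


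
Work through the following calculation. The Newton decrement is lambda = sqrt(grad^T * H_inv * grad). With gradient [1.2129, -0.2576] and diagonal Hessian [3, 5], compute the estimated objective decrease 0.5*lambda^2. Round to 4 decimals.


Step 1: H is diagonal, so H^(-1) * g = [0.4043, -0.0515].
Step 2: g^T H^(-1) g = sum_i g_i^2 / H_ii
  = (1.2129)^2/3 + (-0.2576)^2/5
  = 0.4904 + 0.0133 = 0.5036
Step 3: Objective decrease = 0.5 * g^T H^(-1) g = 0.2518


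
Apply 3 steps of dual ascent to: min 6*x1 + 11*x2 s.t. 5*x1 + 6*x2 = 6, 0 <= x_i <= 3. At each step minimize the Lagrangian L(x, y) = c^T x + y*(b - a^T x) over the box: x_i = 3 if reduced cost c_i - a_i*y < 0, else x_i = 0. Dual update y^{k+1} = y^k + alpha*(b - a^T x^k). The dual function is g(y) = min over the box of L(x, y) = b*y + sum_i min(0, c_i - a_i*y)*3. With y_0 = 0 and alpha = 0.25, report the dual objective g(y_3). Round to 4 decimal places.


Dual ascent for LP: min 6*x1 + 11*x2, 5*x1 + 6*x2 = 6, 0 <= x_i <= 3
Step 1: y^k = 0.0, reduced costs: (6.0, 11.0)
  x^k = (0.0, 0.0), subgradient = b - a^T x = 6.0
  y^{k+1} = 0.0 + 0.25*6.0 = 1.5
Step 2: y^k = 1.5, reduced costs: (-1.5, 2.0)
  x^k = (3.0, 0.0), subgradient = b - a^T x = -9.0
  y^{k+1} = 1.5 + 0.25*-9.0 = -0.75
Step 3: y^k = -0.75, reduced costs: (9.75, 15.5)
  x^k = (0.0, 0.0), subgradient = b - a^T x = 6.0
  y^{k+1} = -0.75 + 0.25*6.0 = 0.75
Dual objective at y_3 = 0.75: reduced costs (2.25, 6.5), box minimizer x = (0.0, 0.0)
g(y_3) = b*y + (c1 - a1*y)*x1 + (c2 - a2*y)*x2 = 6*0.75 + 2.25*0.0 + 6.5*0.0 = 4.5 + 0.0 + 0.0 = 4.5


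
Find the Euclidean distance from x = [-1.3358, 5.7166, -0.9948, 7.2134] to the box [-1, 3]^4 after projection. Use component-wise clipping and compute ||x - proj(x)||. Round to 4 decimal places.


Project each component onto [-1, 3].
clip(-1.3358) = -1.0, clip(5.7166) = 3.0, clip(-0.9948) = -0.9948, clip(7.2134) = 3.0
Projection = [-1.0, 3.0, -0.9948, 3.0]
Squared diffs: [0.1128, 7.3799, 0.0, 17.7527]
Distance = sqrt(25.2454) = 5.0245


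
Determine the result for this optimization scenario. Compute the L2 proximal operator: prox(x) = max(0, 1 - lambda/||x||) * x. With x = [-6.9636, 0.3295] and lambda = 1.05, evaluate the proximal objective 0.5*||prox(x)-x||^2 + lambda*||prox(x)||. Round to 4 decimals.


Step 1: Compute ||x||.
||x|| = 6.9714
Step 2: Compute scaling factor.
scale = max(0, 1 - 1.05/6.9714) = 0.8494
Step 3: prox(x) = [-5.9148, 0.2799]
||prox(x)|| = 5.9214
Step 4: Proximal objective.
0.5*||prox-x||^2 = 0.5513
lambda*||prox|| = 6.2175
Total = 6.7687


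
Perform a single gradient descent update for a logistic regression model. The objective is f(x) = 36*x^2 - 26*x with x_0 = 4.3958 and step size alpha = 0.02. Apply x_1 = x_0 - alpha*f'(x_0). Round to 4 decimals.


We compute the gradient at x_0 and apply the update.
f'(x) = 72*x - 26
f'(4.3958) = 72*4.3958 - 26 = 290.4976
x_1 = 4.3958 - 0.02*290.4976 = -1.4142


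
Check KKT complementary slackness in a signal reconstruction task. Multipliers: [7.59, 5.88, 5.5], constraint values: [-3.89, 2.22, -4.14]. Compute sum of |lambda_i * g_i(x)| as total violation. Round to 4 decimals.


KKT complementary slackness check:
lambda_1 * g_1 = 7.59 * -3.89 = -29.5251
lambda_2 * g_2 = 5.88 * 2.22 = 13.0536
lambda_3 * g_3 = 5.5 * -4.14 = -22.77
Total violation = 29.5251 + 13.0536 + 22.77 = 65.3487


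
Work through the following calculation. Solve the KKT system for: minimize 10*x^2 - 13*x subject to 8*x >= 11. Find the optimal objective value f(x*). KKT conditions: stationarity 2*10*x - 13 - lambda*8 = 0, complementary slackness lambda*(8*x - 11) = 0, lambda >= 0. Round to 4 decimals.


Step 1: Try lambda = 0 (constraint inactive).
x_unc = 13/(2*10) = 0.65
Check: 8*0.65 = 5.2 < 11 -- violated!
Step 2: Constraint must be active: 8*x = 11
x* = 11/8 = 1.375
lambda = (2*10*1.375 - 13)/8 = 1.8125
Step 3: Compute optimal value.
f(x*) = 10*1.375^2 - 13*1.375 = 1.0313


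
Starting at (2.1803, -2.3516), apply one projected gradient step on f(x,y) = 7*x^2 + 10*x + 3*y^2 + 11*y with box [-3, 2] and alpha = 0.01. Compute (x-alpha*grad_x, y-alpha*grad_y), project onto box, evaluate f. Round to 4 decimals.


Step 1: Compute gradient at (2.1803, -2.3516).
grad_x = 2*7*2.1803 + 10 = 40.5242
grad_y = 2*3*-2.3516 + 11 = -3.1096
Step 2: Gradient step.
x_raw = 2.1803 - 0.01*40.5242 = 1.7751
y_raw = -2.3516 - 0.01*-3.1096 = -2.3205
Step 3: Project onto [-3, 2].
x_proj = clip(1.7751) = 1.7751
y_proj = clip(-2.3205) = -2.3205
Step 4: Evaluate f.
f(1.7751, -2.3205) = 30.4351


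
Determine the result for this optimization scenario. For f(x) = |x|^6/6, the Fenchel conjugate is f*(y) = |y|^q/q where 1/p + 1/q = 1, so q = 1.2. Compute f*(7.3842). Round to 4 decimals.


The conjugate exponent q satisfies 1/p + 1/q = 1.
p = 6, so q = 6/(6 - 1) = 1.2
|y|^q = 7.3842^1.2 = 11.0145
f*(7.3842) = 11.0145 / 1.2 = 9.1787


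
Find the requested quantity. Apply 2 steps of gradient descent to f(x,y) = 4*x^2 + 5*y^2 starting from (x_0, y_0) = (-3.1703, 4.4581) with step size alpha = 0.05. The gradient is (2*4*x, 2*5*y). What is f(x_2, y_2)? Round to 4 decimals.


Gradient descent on f(x,y) = 4*x^2 + 5*y^2.
Starting point: (-3.1703, 4.4581), alpha = 0.05
Step 1: grad_x = 2*4*-3.1703 = -25.3624, grad_y = 2*5*4.4581 = 44.581
  x_1 = -3.1703 - 0.05*-25.3624 = -1.9022
  y_1 = 4.4581 - 0.05*44.581 = 2.2291
Step 2: grad_x = 2*4*-1.9022 = -15.2174, grad_y = 2*5*2.2291 = 22.2905
  x_2 = -1.9022 - 0.05*-15.2174 = -1.1413
  y_2 = 2.2291 - 0.05*22.2905 = 1.1145
f(-1.1413, 1.1145) = 4*(-1.1413)^2 + 5*1.1145^2 = 11.4212


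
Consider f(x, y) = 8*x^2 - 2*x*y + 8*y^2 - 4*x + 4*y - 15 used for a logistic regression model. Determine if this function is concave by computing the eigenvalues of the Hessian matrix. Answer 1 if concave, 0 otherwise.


The Hessian of f(x,y) = 8*x^2 - 2*x*y + 8*y^2 - 4*x + 4*y - 15 is:
H = [[16, -2], [-2, 16]]
Trace = 16 + 16 = 32
Determinant = 16*16 - (-2)^2 = 252
Discriminant = (32)^2 - 4*252 = 16.0
Eigenvalues: lambda_1 = 14.0, lambda_2 = 18.0
The function is not concave.

0


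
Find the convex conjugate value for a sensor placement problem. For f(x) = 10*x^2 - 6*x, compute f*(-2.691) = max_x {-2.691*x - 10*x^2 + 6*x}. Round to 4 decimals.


f*(y) = sup_x {y*x - a*x^2 - b*x} = sup_x {(y-b)*x - a*x^2}
FOC: (y - b) - 2a*x = 0 => x* = (y - b)/(2a)
x* = (-2.691 + 6)/(2*10) = 0.1655
f*(-2.691) = (y-b)^2/(4a) = (-2.691 + 6)^2/(4*10)
= 10.9495/40 = 0.2737


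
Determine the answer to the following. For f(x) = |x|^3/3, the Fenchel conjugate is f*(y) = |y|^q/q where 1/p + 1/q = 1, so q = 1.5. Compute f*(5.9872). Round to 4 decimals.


The conjugate exponent q satisfies 1/p + 1/q = 1.
p = 3, so q = 3/(3 - 1) = 1.5
|y|^q = 5.9872^1.5 = 14.6499
f*(5.9872) = 14.6499 / 1.5 = 9.7666


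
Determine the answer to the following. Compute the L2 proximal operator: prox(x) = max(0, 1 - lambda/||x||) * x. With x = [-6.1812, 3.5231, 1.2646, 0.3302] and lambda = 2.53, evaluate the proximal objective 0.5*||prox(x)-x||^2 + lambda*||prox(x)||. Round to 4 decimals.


Step 1: Compute ||x||.
||x|| = 7.2338
Step 2: Compute scaling factor.
scale = max(0, 1 - 2.53/7.2338) = 0.6503
Step 3: prox(x) = [-4.0193, 2.2909, 0.8223, 0.2147]
||prox(x)|| = 4.7038
Step 4: Proximal objective.
0.5*||prox-x||^2 = 3.2005
lambda*||prox|| = 11.9006
Total = 15.101


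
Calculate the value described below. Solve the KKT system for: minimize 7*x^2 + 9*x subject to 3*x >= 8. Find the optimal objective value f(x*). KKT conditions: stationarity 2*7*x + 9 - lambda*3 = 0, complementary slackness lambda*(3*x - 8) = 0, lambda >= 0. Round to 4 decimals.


Step 1: Try lambda = 0 (constraint inactive).
x_unc = -9/(2*7) = -0.6429
Check: 3*-0.6429 = -1.9287 < 8 -- violated!
Step 2: Constraint must be active: 3*x = 8
x* = 8/3 = 2.6667 (rounded; the exact value 8/3 is used below)
lambda = (2*7*(8/3) + 9)/3 = 15.4444
Step 3: Compute optimal value.
f(x*) = 7*(8/3)^2 + 9*(8/3) = 73.7778


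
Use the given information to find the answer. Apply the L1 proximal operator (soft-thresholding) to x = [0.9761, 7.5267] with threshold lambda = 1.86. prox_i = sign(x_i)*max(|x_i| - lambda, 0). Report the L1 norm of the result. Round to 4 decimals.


Soft-thresholding with lambda = 1.86:
prox(0.9761) = sign(0.9761)*max(|0.9761| - 1.86, 0) = 0.0
prox(7.5267) = sign(7.5267)*max(|7.5267| - 1.86, 0) = 5.6667
prox(x) = [0.0, 5.6667]
||prox(x)||_1 = 0.0 + 5.6667 = 5.6667


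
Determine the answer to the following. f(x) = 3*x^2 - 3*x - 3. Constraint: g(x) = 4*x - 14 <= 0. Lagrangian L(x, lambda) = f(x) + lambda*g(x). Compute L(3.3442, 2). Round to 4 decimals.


Step 1: Evaluate f(x).
f(3.3442) = 3*3.3442^2 - 3*3.3442 - 3 = 20.5184
Step 2: Evaluate g(x).
g(3.3442) = 4*3.3442 - 14 = -0.6232
Step 3: Compute Lagrangian.
L = 20.5184 + 2*-0.6232 = 19.272


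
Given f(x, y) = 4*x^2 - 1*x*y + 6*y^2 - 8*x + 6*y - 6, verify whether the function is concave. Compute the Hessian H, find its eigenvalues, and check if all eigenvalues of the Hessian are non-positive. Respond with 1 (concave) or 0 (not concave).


The Hessian of f(x,y) = 4*x^2 - 1*x*y + 6*y^2 - 8*x + 6*y - 6 is:
H = [[8, -1], [-1, 12]]
Trace = 8 + 12 = 20
Determinant = 8*12 - (-1)^2 = 95
Discriminant = (20)^2 - 4*95 = 20.0
Eigenvalues: lambda_1 = 7.7639, lambda_2 = 12.2361
The function is not concave.

0


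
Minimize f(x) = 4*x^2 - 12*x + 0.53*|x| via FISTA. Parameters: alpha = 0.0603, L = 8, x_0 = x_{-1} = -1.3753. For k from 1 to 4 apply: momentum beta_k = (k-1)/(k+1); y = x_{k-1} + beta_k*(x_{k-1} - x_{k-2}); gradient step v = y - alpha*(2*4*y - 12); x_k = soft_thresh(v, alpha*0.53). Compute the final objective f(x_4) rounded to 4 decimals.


FISTA on f(x) = 4*x^2 - 12*x + 0.53*|x|
L = 8, alpha = 0.0603
Iteration 1: beta = 0.0, y = -1.3753 + 0.0*(-1.3753 + 1.3753) = -1.3753
  grad(y) = -23.0024, v = y - alpha*grad = 0.0117
  prox(v) = soft_thresh(0.0117, 0.032) = 0.0
Iteration 2: beta = 0.3333, y = 0.0 + 0.3333*(0.0 + 1.3753) = 0.4584
  grad(y) = -8.3325, v = y - alpha*grad = 0.9609
  prox(v) = soft_thresh(0.9609, 0.032) = 0.9289
Iteration 3: beta = 0.5, y = 0.9289 + 0.5*(0.9289 - 0.0) = 1.3934
  grad(y) = -0.8529, v = y - alpha*grad = 1.4448
  prox(v) = soft_thresh(1.4448, 0.032) = 1.4129
Iteration 4: beta = 0.6, y = 1.4129 + 0.6*(1.4129 - 0.9289) = 1.7032
  grad(y) = 1.6258, v = y - alpha*grad = 1.6052
  prox(v) = soft_thresh(1.6052, 0.032) = 1.5732
f(x_4) = 4*1.5732^2 - 12*1.5732 + 0.53*|1.5732| = -8.1447


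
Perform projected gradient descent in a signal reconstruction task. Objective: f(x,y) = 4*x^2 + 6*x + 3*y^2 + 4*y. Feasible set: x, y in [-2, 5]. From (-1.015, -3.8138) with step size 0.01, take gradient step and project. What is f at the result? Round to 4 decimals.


Step 1: Compute gradient at (-1.015, -3.8138).
grad_x = 2*4*-1.015 + 6 = -2.12
grad_y = 2*3*-3.8138 + 4 = -18.8828
Step 2: Gradient step.
x_raw = -1.015 - 0.01*-2.12 = -0.9938
y_raw = -3.8138 - 0.01*-18.8828 = -3.625
Step 3: Project onto [-2, 5].
x_proj = clip(-0.9938) = -0.9938
y_proj = clip(-3.625) = -2.0
Step 4: Evaluate f.
f(-0.9938, -2.0) = 1.9878


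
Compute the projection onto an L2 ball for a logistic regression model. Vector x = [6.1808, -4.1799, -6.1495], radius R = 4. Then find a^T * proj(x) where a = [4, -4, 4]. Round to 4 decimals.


Step 1: Compute ||x|| (intermediates to 6 decimals).
||x|| = sqrt(6.1808^2 + (-4.1799)^2 + (-6.1495)^2) = 9.669033
Step 2: Project.
Since ||x|| > R, scale = R/||x|| = 4/9.669033 = 0.413692, proj(x) = scale * x
proj(x) = [2.556948, -1.729191, -2.543999]
Step 3: Dot product.
a^T * proj(x) = 4*2.556948 - 4*(-1.729191) + 4*(-2.543999) = 6.9686


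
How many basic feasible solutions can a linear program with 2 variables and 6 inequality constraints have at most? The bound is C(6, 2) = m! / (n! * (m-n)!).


Each vertex corresponds to some choice of n active constraints out of m, so the number of vertices is at most C(m, n) = m! / (n!(m-n)!).
m = 6, n = 2
Numerator: 6 * 5
Denominator: 2! = 2
C(6, 2) = 15


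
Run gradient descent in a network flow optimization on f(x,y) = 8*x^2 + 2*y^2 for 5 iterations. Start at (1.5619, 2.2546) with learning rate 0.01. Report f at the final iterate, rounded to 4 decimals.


Gradient descent on f(x,y) = 8*x^2 + 2*y^2.
Starting point: (1.5619, 2.2546), alpha = 0.01
Step 1: grad_x = 2*8*1.5619 = 24.9904, grad_y = 2*2*2.2546 = 9.0184
  x_1 = 1.5619 - 0.01*24.9904 = 1.312
  y_1 = 2.2546 - 0.01*9.0184 = 2.1644
Step 2: grad_x = 2*8*1.312 = 20.9919, grad_y = 2*2*2.1644 = 8.6577
  x_2 = 1.312 - 0.01*20.9919 = 1.1021
  y_2 = 2.1644 - 0.01*8.6577 = 2.0778
Step 3: grad_x = 2*8*1.1021 = 17.6332, grad_y = 2*2*2.0778 = 8.3114
  x_3 = 1.1021 - 0.01*17.6332 = 0.9257
  y_3 = 2.0778 - 0.01*8.3114 = 1.9947
Step 4: grad_x = 2*8*0.9257 = 14.8119, grad_y = 2*2*1.9947 = 7.9789
  x_4 = 0.9257 - 0.01*14.8119 = 0.7776
  y_4 = 1.9947 - 0.01*7.9789 = 1.9149
Step 5: grad_x = 2*8*0.7776 = 12.442, grad_y = 2*2*1.9149 = 7.6597
  x_5 = 0.7776 - 0.01*12.442 = 0.6532
  y_5 = 1.9149 - 0.01*7.6597 = 1.8383
f(0.6532, 1.8383) = 8*0.6532^2 + 2*1.8383^2 = 10.1724


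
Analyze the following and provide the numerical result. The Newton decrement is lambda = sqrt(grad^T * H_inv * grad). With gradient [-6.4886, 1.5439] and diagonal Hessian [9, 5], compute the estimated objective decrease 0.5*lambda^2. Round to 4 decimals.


Step 1: H is diagonal, so H^(-1) * g = [-0.721, 0.3088].
Step 2: g^T H^(-1) g = sum_i g_i^2 / H_ii
  = (-6.4886)^2/9 + (1.5439)^2/5
  = 4.678 + 0.4767 = 5.1547
Step 3: Objective decrease = 0.5 * g^T H^(-1) g = 2.5774


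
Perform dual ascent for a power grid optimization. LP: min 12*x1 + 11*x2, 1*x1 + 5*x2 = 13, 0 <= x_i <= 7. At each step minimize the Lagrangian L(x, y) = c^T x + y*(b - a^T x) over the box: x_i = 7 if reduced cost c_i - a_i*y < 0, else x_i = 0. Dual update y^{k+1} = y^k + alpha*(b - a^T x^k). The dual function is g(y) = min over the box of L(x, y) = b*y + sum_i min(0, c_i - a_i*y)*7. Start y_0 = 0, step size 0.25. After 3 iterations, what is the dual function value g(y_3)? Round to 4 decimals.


Dual ascent for LP: min 12*x1 + 11*x2, 1*x1 + 5*x2 = 13, 0 <= x_i <= 7
Step 1: y^k = 0.0, reduced costs: (12.0, 11.0)
  x^k = (0.0, 0.0), subgradient = b - a^T x = 13.0
  y^{k+1} = 0.0 + 0.25*13.0 = 3.25
Step 2: y^k = 3.25, reduced costs: (8.75, -5.25)
  x^k = (0.0, 7.0), subgradient = b - a^T x = -22.0
  y^{k+1} = 3.25 + 0.25*-22.0 = -2.25
Step 3: y^k = -2.25, reduced costs: (14.25, 22.25)
  x^k = (0.0, 0.0), subgradient = b - a^T x = 13.0
  y^{k+1} = -2.25 + 0.25*13.0 = 1.0
Dual objective at y_3 = 1.0: reduced costs (11.0, 6.0), box minimizer x = (0.0, 0.0)
g(y_3) = b*y + (c1 - a1*y)*x1 + (c2 - a2*y)*x2 = 13*1.0 + 11.0*0.0 + 6.0*0.0 = 13.0 + 0.0 + 0.0 = 13.0


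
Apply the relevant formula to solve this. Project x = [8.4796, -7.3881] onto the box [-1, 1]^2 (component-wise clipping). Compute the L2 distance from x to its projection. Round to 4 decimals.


Project each component onto [-1, 1].
clip(8.4796) = 1.0, clip(-7.3881) = -1.0
Projection = [1.0, -1.0]
Squared diffs: [55.9444, 40.8078]
Distance = sqrt(96.7522) = 9.8363


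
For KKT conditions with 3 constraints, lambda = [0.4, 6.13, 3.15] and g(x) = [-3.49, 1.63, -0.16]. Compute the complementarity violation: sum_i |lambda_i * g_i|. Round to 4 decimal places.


KKT complementary slackness check:
lambda_1 * g_1 = 0.4 * -3.49 = -1.396
lambda_2 * g_2 = 6.13 * 1.63 = 9.9919
lambda_3 * g_3 = 3.15 * -0.16 = -0.504
Total violation = 1.396 + 9.9919 + 0.504 = 11.8919


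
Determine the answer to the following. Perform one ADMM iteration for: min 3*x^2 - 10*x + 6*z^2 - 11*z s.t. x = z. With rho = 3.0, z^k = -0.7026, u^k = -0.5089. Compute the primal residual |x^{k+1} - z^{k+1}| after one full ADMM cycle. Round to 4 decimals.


ADMM iteration with rho = 3.0, z^k = -0.7026, u^k = -0.5089
Step 1: x-update.
Minimize 3*x^2 - 10*x + (3.0/2)*(x + 0.7026 - 0.5089)^2
FOC: (2*3 + 3.0)*x = 10 + 3.0*(-0.7026 + 0.5089)
x^{k+1} = 1.0465
Step 2: z-update.
Minimize 6*z^2 - 11*z + (3.0/2)*(1.0465 - z - 0.5089)^2
FOC: (2*6 + 3.0)*z = 11 + 3.0*(1.0465 - 0.5089)
z^{k+1} = 0.8409
Step 3: u-update.
u^{k+1} = -0.5089 + 1.0465 - 0.8409 = -0.3032
Step 4: Primal residual = |1.0465 - 0.8409| = 0.2057


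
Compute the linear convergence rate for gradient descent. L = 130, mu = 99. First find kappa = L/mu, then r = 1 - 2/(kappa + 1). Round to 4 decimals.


Step 1: Compute the condition number.
kappa = L/mu = 130/99 = 1.3131
Step 2: Compute the convergence rate.
r = 1 - 2/(kappa + 1) = 1 - 2*mu/(L + mu) = (L - mu)/(L + mu) = 31/229 = 0.1354


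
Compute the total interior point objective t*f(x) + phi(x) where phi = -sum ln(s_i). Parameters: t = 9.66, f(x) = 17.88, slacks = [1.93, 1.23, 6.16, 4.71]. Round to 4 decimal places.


Step 1: Compute log-barrier.
ln values: [0.6575, 0.207, 1.8181, 1.5497]
phi = -(0.6575 + 0.207 + 1.8181 + 1.5497) = -4.2323
Step 2: Compute augmented objective.
t*f(x) = 9.66*17.88 = 172.7208
Total = 172.7208 - 4.2323 = 168.4885


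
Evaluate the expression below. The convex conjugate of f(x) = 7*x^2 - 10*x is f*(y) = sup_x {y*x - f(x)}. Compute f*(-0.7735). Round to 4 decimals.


f*(y) = sup_x {y*x - a*x^2 - b*x} = sup_x {(y-b)*x - a*x^2}
FOC: (y - b) - 2a*x = 0 => x* = (y - b)/(2a)
x* = (-0.7735 + 10)/(2*7) = 0.659
f*(-0.7735) = (y-b)^2/(4a) = (-0.7735 + 10)^2/(4*7)
= 85.1283/28 = 3.0403


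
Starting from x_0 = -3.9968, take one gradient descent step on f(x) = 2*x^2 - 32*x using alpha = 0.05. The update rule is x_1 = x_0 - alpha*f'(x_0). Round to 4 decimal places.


We compute the gradient at x_0 and apply the update.
f'(x) = 4*x - 32
f'(-3.9968) = 4*-3.9968 - 32 = -47.9872
x_1 = -3.9968 - 0.05*-47.9872 = -1.5974


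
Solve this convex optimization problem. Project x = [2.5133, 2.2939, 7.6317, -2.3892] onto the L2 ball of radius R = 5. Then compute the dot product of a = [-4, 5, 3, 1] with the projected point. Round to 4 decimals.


Step 1: Compute ||x|| (intermediates to 6 decimals).
||x|| = sqrt(2.5133^2 + 2.2939^2 + 7.6317^2 + (-2.3892)^2) = 8.690787
Step 2: Project.
Since ||x|| > R, scale = R/||x|| = 5/8.690787 = 0.575322, proj(x) = scale * x
proj(x) = [1.445957, 1.319731, 4.390685, -1.374559]
Step 3: Dot product.
a^T * proj(x) = -4*1.445957 + 5*1.319731 + 3*4.390685 + 1*(-1.374559) = 12.6123


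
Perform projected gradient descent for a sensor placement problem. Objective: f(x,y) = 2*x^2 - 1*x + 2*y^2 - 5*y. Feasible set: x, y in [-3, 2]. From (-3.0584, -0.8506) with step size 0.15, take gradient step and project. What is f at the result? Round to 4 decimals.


Step 1: Compute gradient at (-3.0584, -0.8506).
grad_x = 2*2*-3.0584 - 1 = -13.2336
grad_y = 2*2*-0.8506 - 5 = -8.4024
Step 2: Gradient step.
x_raw = -3.0584 - 0.15*-13.2336 = -1.0734
y_raw = -0.8506 - 0.15*-8.4024 = 0.4098
Step 3: Project onto [-3, 2].
x_proj = clip(-1.0734) = -1.0734
y_proj = clip(0.4098) = 0.4098
Step 4: Evaluate f.
f(-1.0734, 0.4098) = 1.6646


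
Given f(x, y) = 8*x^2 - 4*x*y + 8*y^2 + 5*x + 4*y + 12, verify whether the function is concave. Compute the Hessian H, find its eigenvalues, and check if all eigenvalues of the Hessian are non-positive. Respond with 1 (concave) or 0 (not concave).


The Hessian of f(x,y) = 8*x^2 - 4*x*y + 8*y^2 + 5*x + 4*y + 12 is:
H = [[16, -4], [-4, 16]]
Trace = 16 + 16 = 32
Determinant = 16*16 - (-4)^2 = 240
Discriminant = (32)^2 - 4*240 = 64.0
Eigenvalues: lambda_1 = 12.0, lambda_2 = 20.0
The function is not concave.

0


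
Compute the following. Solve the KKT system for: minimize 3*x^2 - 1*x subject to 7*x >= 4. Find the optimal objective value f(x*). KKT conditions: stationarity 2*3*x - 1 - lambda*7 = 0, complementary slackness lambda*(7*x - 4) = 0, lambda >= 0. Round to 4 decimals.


Step 1: Try lambda = 0 (constraint inactive).
x_unc = 1/(2*3) = 0.1667
Check: 7*0.1667 = 1.1669 < 4 -- violated!
Step 2: Constraint must be active: 7*x = 4
x* = 4/7 = 0.5714 (rounded; the exact value 4/7 is used below)
lambda = (2*3*(4/7) - 1)/7 = 0.3469
Step 3: Compute optimal value.
f(x*) = 3*(4/7)^2 - 1*(4/7) = 0.4082


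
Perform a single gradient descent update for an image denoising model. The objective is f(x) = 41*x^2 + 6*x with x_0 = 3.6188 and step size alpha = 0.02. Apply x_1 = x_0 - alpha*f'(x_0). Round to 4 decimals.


We compute the gradient at x_0 and apply the update.
f'(x) = 82*x + 6
f'(3.6188) = 82*3.6188 + 6 = 302.7416
x_1 = 3.6188 - 0.02*302.7416 = -2.436


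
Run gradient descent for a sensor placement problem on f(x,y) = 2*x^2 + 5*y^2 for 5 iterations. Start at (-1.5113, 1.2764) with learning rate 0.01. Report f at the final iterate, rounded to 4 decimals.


Gradient descent on f(x,y) = 2*x^2 + 5*y^2.
Starting point: (-1.5113, 1.2764), alpha = 0.01
Step 1: grad_x = 2*2*-1.5113 = -6.0452, grad_y = 2*5*1.2764 = 12.764
  x_1 = -1.5113 - 0.01*-6.0452 = -1.4508
  y_1 = 1.2764 - 0.01*12.764 = 1.1488
Step 2: grad_x = 2*2*-1.4508 = -5.8034, grad_y = 2*5*1.1488 = 11.4876
  x_2 = -1.4508 - 0.01*-5.8034 = -1.3928
  y_2 = 1.1488 - 0.01*11.4876 = 1.0339
Step 3: grad_x = 2*2*-1.3928 = -5.5713, grad_y = 2*5*1.0339 = 10.3388
  x_3 = -1.3928 - 0.01*-5.5713 = -1.3371
  y_3 = 1.0339 - 0.01*10.3388 = 0.9305
Step 4: grad_x = 2*2*-1.3371 = -5.3484, grad_y = 2*5*0.9305 = 9.305
  x_4 = -1.3371 - 0.01*-5.3484 = -1.2836
  y_4 = 0.9305 - 0.01*9.305 = 0.8374
Step 5: grad_x = 2*2*-1.2836 = -5.1345, grad_y = 2*5*0.8374 = 8.3745
  x_5 = -1.2836 - 0.01*-5.1345 = -1.2323
  y_5 = 0.8374 - 0.01*8.3745 = 0.7537
f(-1.2323, 0.7537) = 2*(-1.2323)^2 + 5*0.7537^2 = 5.8773


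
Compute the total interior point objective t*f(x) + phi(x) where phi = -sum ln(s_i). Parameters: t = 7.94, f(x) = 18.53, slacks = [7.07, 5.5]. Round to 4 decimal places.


Step 1: Compute log-barrier.
ln values: [1.9559, 1.7047]
phi = -(1.9559 + 1.7047) = -3.6606
Step 2: Compute augmented objective.
t*f(x) = 7.94*18.53 = 147.1282
Total = 147.1282 - 3.6606 = 143.4676


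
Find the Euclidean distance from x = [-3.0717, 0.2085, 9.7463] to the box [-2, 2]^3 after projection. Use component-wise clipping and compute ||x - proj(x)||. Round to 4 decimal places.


Project each component onto [-2, 2].
clip(-3.0717) = -2.0, clip(0.2085) = 0.2085, clip(9.7463) = 2.0
Projection = [-2.0, 0.2085, 2.0]
Squared diffs: [1.1485, 0.0, 60.0052]
Distance = sqrt(61.1537) = 7.8201


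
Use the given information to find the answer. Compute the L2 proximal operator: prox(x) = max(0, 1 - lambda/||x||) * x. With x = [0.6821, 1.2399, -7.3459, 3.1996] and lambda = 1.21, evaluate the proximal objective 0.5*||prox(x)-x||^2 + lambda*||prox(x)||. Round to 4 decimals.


Step 1: Compute ||x||.
||x|| = 8.1365
Step 2: Compute scaling factor.
scale = max(0, 1 - 1.21/8.1365) = 0.8513
Step 3: prox(x) = [0.5807, 1.0555, -6.2535, 2.7238]
||prox(x)|| = 6.9265
Step 4: Proximal objective.
0.5*||prox-x||^2 = 0.7321
lambda*||prox|| = 8.3811
Total = 9.1131


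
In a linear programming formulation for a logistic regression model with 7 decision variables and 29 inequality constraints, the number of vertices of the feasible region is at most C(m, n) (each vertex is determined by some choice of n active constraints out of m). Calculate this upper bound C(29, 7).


Each vertex corresponds to some choice of n active constraints out of m, so the number of vertices is at most C(m, n) = m! / (n!(m-n)!).
m = 29, n = 7
Numerator: 29 * 28 * 27 * 26 * 25 * 24 * 23
Denominator: 7! = 5040
C(29, 7) = 1560780


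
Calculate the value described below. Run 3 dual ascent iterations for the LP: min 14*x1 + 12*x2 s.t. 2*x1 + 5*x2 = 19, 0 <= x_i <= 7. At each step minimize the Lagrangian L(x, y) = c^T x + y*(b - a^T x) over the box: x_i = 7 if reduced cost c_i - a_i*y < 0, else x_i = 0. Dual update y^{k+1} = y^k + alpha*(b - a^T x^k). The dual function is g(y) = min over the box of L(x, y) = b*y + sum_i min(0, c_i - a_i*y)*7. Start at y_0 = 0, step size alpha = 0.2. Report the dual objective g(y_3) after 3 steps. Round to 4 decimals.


Dual ascent for LP: min 14*x1 + 12*x2, 2*x1 + 5*x2 = 19, 0 <= x_i <= 7
Step 1: y^k = 0.0, reduced costs: (14.0, 12.0)
  x^k = (0.0, 0.0), subgradient = b - a^T x = 19.0
  y^{k+1} = 0.0 + 0.2*19.0 = 3.8
Step 2: y^k = 3.8, reduced costs: (6.4, -7.0)
  x^k = (0.0, 7.0), subgradient = b - a^T x = -16.0
  y^{k+1} = 3.8 + 0.2*-16.0 = 0.6
Step 3: y^k = 0.6, reduced costs: (12.8, 9.0)
  x^k = (0.0, 0.0), subgradient = b - a^T x = 19.0
  y^{k+1} = 0.6 + 0.2*19.0 = 4.4
Dual objective at y_3 = 4.4: reduced costs (5.2, -10.0), box minimizer x = (0.0, 7.0)
g(y_3) = b*y + (c1 - a1*y)*x1 + (c2 - a2*y)*x2 = 19*4.4 + 5.2*0.0 + (-10.0)*7.0 = 83.6 + 0.0 - 70.0 = 13.6


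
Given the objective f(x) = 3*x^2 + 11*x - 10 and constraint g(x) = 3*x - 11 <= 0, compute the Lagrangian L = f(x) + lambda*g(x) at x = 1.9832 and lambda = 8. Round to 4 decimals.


Step 1: Evaluate f(x).
f(1.9832) = 3*1.9832^2 + 11*1.9832 - 10 = 23.6144
Step 2: Evaluate g(x).
g(1.9832) = 3*1.9832 - 11 = -5.0504
Step 3: Compute Lagrangian.
L = 23.6144 + 8*-5.0504 = -16.7888


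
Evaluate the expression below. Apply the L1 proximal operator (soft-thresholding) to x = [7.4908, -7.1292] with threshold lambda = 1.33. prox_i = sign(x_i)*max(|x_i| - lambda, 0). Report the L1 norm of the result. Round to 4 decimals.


Soft-thresholding with lambda = 1.33:
prox(7.4908) = sign(7.4908)*max(|7.4908| - 1.33, 0) = 6.1608
prox(-7.1292) = sign(-7.1292)*max(|-7.1292| - 1.33, 0) = -5.7992
prox(x) = [6.1608, -5.7992]
||prox(x)||_1 = 6.1608 + 5.7992 = 11.96
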